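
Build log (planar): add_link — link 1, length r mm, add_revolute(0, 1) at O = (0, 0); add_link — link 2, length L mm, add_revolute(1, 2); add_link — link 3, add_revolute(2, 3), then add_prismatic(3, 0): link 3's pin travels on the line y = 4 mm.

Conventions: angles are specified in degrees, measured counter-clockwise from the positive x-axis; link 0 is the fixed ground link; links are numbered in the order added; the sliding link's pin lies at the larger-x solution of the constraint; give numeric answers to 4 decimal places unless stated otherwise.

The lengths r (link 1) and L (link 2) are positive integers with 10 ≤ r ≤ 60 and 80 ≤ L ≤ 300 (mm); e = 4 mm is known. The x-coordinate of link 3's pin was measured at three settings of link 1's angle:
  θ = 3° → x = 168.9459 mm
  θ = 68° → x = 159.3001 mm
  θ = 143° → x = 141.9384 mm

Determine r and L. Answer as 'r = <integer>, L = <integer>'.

constraint per measurement: (x − r cos θ)² + (r sin θ − e)² = L²
subtracting the θ₁ and θ₂ equations cancels the r² and L² terms:
r = (x₁² − x₂²) / (2[(x₁cos θ₁ + e sin θ₁) − (x₂cos θ₂ + e sin θ₂)]) = 15.0000 → r = 15
L² = (x₁ − r cos θ₁)² + (r sin θ₁ − e)² = 23716.0058 → L = 154.0000 → L = 154
check at θ₃=143°: x = 141.9384 (printed 141.9384) ✓

r = 15, L = 154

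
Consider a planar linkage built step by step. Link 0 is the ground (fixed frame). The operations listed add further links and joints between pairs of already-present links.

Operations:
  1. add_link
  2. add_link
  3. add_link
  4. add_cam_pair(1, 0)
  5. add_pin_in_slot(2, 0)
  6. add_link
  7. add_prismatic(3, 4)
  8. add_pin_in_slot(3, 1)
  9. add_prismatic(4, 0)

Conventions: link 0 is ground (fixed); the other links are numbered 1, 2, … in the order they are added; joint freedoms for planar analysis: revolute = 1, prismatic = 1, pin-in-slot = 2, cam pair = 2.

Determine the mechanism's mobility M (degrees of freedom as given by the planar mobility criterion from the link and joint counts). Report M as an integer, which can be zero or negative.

link 0 = ground. State L|J1|J2 = 1|0|0
+link1  2|0|0
+link2  3|0|0
+link3  4|0|0
C(1,0) f=2→J2  4|0|1
PS(2,0) f=2→J2  4|0|2
+link4  5|0|2
P(3,4) f=1→J1  5|1|2
PS(3,1) f=2→J2  5|1|3
P(4,0) f=1→J1  5|2|3
M = 3(5−1)−2·2−3 = 12−4−3 = 5

M = 5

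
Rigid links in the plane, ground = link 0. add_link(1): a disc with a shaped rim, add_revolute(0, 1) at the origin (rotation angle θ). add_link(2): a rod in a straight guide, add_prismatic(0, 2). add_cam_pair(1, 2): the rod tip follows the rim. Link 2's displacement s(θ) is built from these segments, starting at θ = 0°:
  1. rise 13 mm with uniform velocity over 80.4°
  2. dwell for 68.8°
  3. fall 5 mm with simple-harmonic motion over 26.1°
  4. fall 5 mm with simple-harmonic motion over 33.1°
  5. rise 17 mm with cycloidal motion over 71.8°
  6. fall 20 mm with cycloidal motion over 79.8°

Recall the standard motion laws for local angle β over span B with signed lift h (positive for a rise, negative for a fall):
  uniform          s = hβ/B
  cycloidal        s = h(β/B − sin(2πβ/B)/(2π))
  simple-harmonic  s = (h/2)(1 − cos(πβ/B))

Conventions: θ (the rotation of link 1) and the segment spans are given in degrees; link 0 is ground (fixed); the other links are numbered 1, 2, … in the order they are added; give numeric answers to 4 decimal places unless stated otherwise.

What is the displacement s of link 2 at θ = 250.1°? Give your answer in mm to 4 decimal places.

segment 1 (0° to 80.4°, uniform, h = 13) is passed completely: s = 0.0000 + (13) = 13.0000
segment 2 (80.4° to 149.2°, dwell): s unchanged at 13.0000
segment 3 (149.2° to 175.3°, simple-harmonic, h = -5) is passed completely: s = 13.0000 + (-5) = 8.0000
segment 4 (175.3° to 208.4°, simple-harmonic, h = -5) is passed completely: s = 8.0000 + (-5) = 3.0000
θ = 250.1° falls in segment 5 (208.4° to 280.2°, cycloidal, h = 17): β = 250.1 − 208.4 = 41.7°, B = 71.8°; Δs = 17·(0.5808 − sin(2π·0.5808)/(2π)) = 11.1883; s = 3.0000 + 11.1883 = 14.1883

14.1883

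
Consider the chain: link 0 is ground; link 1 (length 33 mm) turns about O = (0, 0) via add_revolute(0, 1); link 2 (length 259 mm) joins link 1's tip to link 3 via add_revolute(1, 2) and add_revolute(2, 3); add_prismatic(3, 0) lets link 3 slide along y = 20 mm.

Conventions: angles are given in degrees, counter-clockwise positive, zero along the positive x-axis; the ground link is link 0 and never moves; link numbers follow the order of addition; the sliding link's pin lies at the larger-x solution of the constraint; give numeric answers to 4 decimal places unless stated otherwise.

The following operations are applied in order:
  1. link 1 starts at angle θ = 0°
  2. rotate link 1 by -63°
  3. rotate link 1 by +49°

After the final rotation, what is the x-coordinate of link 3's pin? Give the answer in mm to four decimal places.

geometry: r = 33 mm, L = 259 mm, e = 20 mm; θ starts at 0°
rotate link 1 by -63°: θ ← 0° -63° = -63°
rotate link 1 by +49°: θ ← -63° +49° = -14°
crank pin P = (r cos θ, r sin θ) = (32.019759, -7.983423)
h = r sin θ − e = -7.983423 − 20 = -27.983423
x = r cos θ + √(L² − h²) = 32.019759 + 257.483840 = 289.503599

289.5036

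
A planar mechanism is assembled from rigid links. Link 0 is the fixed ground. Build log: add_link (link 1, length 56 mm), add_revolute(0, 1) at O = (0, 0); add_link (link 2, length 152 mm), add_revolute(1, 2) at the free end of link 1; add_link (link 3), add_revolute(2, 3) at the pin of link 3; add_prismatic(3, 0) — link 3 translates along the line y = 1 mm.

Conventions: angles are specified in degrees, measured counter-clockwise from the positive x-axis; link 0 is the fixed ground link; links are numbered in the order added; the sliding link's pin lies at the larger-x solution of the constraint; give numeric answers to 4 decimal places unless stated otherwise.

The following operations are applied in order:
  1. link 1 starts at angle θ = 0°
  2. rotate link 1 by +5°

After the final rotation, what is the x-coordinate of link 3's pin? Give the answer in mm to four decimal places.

geometry: r = 56 mm, L = 152 mm, e = 1 mm; θ starts at 0°
rotate link 1 by +5°: θ ← 0° +5° = 5°
crank pin P = (r cos θ, r sin θ) = (55.786903, 4.880722)
h = r sin θ − e = 4.880722 − 1 = 3.880722
x = r cos θ + √(L² − h²) = 55.786903 + 151.950452 = 207.737356

207.7374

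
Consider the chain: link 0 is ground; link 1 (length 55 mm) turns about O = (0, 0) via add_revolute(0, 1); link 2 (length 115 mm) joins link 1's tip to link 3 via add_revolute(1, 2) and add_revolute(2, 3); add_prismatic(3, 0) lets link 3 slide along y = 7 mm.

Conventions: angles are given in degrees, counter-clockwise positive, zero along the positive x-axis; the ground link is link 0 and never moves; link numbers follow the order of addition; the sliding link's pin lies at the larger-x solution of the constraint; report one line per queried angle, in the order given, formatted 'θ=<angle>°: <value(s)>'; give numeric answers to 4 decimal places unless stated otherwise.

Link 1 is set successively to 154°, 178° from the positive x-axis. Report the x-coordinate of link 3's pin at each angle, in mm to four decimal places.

geometry: r = 55 mm, L = 115 mm, e = 7 mm
θ=154°: crank pin P = (r cos θ, r sin θ) = (-49.433673, 24.110413)
θ=154°: h = r sin θ − e = 24.110413 − 7 = 17.110413
θ=154°: x = r cos θ + √(L² − h²) = -49.433673 + 113.719980 = 64.286307
θ=178°: crank pin P = (r cos θ, r sin θ) = (-54.966495, 1.919472)
θ=178°: h = r sin θ − e = 1.919472 − 7 = -5.080528
θ=178°: x = r cos θ + √(L² − h²) = -54.966495 + 114.887720 = 59.921225

θ=154°: 64.2863
θ=178°: 59.9212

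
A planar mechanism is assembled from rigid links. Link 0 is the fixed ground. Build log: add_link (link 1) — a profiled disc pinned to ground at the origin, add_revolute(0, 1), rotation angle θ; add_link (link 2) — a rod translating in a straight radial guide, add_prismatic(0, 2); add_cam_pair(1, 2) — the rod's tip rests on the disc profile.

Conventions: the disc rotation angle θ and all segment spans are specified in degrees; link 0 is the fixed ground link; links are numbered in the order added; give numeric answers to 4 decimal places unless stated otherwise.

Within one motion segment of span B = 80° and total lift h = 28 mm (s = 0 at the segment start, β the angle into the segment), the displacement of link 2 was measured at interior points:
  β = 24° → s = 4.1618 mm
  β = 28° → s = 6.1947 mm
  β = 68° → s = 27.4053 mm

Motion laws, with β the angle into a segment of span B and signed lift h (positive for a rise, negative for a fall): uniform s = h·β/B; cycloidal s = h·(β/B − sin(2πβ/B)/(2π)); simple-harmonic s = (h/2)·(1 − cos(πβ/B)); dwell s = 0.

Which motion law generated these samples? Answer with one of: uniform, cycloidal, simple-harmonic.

candidates at β/B = r: uniform s = h·r (linear in β); cycloidal s = h·(r − sin(2πr)/(2π)); simple-harmonic s = (h/2)(1 − cos(πr))
β=24°: printed 4.1618 | uniform 8.4000, cycloidal 4.1618, simple-harmonic 5.7710
β=28°: printed 6.1947 | uniform 9.8000, cycloidal 6.1947, simple-harmonic 7.6441
β=68°: printed 27.4053 | uniform 23.8000, cycloidal 27.4053, simple-harmonic 26.4741
only one law matches every sample → cycloidal

cycloidal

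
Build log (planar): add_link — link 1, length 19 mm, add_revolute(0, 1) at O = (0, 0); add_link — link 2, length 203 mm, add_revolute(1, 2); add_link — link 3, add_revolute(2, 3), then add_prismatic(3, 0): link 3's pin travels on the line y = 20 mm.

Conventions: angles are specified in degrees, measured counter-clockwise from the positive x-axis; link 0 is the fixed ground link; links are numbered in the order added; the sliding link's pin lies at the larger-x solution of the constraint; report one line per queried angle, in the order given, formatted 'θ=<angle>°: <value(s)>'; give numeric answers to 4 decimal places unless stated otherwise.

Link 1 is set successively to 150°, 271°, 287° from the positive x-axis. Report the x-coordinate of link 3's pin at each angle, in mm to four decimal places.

geometry: r = 19 mm, L = 203 mm, e = 20 mm
θ=150°: crank pin P = (r cos θ, r sin θ) = (-16.454483, 9.500000)
θ=150°: h = r sin θ − e = 9.500000 − 20 = -10.500000
θ=150°: x = r cos θ + √(L² − h²) = -16.454483 + 202.728266 = 186.273784
θ=271°: crank pin P = (r cos θ, r sin θ) = (0.331596, -18.997106)
θ=271°: h = r sin θ − e = -18.997106 − 20 = -38.997106
θ=271°: x = r cos θ + √(L² − h²) = 0.331596 + 199.219040 = 199.550635
θ=287°: crank pin P = (r cos θ, r sin θ) = (5.555062, -18.169790)
θ=287°: h = r sin θ − e = -18.169790 − 20 = -38.169790
θ=287°: x = r cos θ + √(L² − h²) = 5.555062 + 199.379204 = 204.934267

θ=150°: 186.2738
θ=271°: 199.5506
θ=287°: 204.9343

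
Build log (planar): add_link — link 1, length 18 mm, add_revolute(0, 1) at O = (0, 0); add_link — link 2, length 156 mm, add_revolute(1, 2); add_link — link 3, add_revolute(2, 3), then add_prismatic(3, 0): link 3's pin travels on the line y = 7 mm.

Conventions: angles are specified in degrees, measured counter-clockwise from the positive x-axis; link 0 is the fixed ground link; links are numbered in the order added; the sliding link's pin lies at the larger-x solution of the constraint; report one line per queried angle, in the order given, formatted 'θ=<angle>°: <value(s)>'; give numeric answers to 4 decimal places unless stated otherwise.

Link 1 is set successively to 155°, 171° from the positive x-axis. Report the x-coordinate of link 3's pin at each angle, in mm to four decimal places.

geometry: r = 18 mm, L = 156 mm, e = 7 mm
θ=155°: crank pin P = (r cos θ, r sin θ) = (-16.313540, 7.607129)
θ=155°: h = r sin θ − e = 7.607129 − 7 = 0.607129
θ=155°: x = r cos θ + √(L² − h²) = -16.313540 + 155.998819 = 139.685278
θ=171°: crank pin P = (r cos θ, r sin θ) = (-17.778390, 2.815820)
θ=171°: h = r sin θ − e = 2.815820 − 7 = -4.184180
θ=171°: x = r cos θ + √(L² − h²) = -17.778390 + 155.943877 = 138.165486

θ=155°: 139.6853
θ=171°: 138.1655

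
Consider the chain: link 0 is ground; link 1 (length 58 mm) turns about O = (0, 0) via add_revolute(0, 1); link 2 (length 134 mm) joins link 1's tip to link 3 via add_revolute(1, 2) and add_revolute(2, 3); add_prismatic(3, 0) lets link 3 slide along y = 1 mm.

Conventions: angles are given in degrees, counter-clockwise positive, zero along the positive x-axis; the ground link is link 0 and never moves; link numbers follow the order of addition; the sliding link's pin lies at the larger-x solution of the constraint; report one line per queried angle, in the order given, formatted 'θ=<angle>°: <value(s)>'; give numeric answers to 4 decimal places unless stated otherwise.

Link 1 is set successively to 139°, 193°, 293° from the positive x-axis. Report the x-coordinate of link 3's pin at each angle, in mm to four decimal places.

geometry: r = 58 mm, L = 134 mm, e = 1 mm
θ=139°: crank pin P = (r cos θ, r sin θ) = (-43.773156, 38.051424)
θ=139°: h = r sin θ − e = 38.051424 − 1 = 37.051424
θ=139°: x = r cos θ + √(L² − h²) = -43.773156 + 128.775743 = 85.002587
θ=193°: crank pin P = (r cos θ, r sin θ) = (-56.513464, -13.047161)
θ=193°: h = r sin θ − e = -13.047161 − 1 = -14.047161
θ=193°: x = r cos θ + √(L² − h²) = -56.513464 + 133.261687 = 76.748223
θ=293°: crank pin P = (r cos θ, r sin θ) = (22.662405, -53.389282)
θ=293°: h = r sin θ − e = -53.389282 − 1 = -54.389282
θ=293°: x = r cos θ + √(L² − h²) = 22.662405 + 122.465530 = 145.127936

θ=139°: 85.0026
θ=193°: 76.7482
θ=293°: 145.1279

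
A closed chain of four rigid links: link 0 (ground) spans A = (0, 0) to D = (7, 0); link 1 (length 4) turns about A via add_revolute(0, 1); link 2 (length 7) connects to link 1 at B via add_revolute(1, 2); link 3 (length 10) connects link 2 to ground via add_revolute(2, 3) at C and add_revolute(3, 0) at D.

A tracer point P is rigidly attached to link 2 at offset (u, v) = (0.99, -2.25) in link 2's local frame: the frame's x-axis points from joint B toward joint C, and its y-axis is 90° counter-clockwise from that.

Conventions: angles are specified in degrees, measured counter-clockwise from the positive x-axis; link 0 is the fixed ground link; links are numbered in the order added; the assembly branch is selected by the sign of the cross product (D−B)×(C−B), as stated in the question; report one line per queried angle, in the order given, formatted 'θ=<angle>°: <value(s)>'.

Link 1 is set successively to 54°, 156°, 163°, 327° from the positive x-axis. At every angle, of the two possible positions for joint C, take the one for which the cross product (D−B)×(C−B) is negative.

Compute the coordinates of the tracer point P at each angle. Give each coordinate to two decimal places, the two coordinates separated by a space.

A=(0,0), D=(7.00,0)
θ=54°: B = A + 4.00·(cos54°, sin54°) = (2.3511, 3.2361)
θ=54°: |BD| = 5.6643
θ=54°: circle(B,7.00) ∩ circle(D,10.00): a=-1.6698, h=6.7979
θ=54°:   candidates: C₊=(4.8645,9.7693) cross=38.505; C₋=(-2.9030,-1.3893) cross=-38.505
θ=54°:   branch - wants cross < 0 → take C=(-2.9030,-1.3893) (cross=-38.505)
θ=54°: ex = (C−B)/|BC| = (-0.7506,-0.6608); ey = (0.6608,-0.7506)
θ=54°: P = B + 0.99·ex + -2.25·ey = (0.1213,4.2708)
θ=156°: B = A + 4.00·(cos156°, sin156°) = (-3.6542, 1.6269)
θ=156°: |BD| = 10.7777
θ=156°: circle(B,7.00) ∩ circle(D,10.00): a=3.0228, h=6.3137
θ=156°:   candidates: C₊=(0.2871,7.4120) cross=68.047; C₋=(-1.6191,-5.0707) cross=-68.047
θ=156°:   branch - wants cross < 0 → take C=(-1.6191,-5.0707) (cross=-68.047)
θ=156°: ex = (C−B)/|BC| = (0.2907,-0.9568); ey = (0.9568,0.2907)
θ=156°: P = B + 0.99·ex + -2.25·ey = (-5.5192,0.0256)
θ=163°: B = A + 4.00·(cos163°, sin163°) = (-3.8252, 1.1695)
θ=163°: |BD| = 10.8882
θ=163°: circle(B,7.00) ∩ circle(D,10.00): a=3.1021, h=6.2751
θ=163°:   candidates: C₊=(-0.0670,7.0751) cross=68.325; C₋=(-1.4150,-5.4025) cross=-68.325
θ=163°:   branch - wants cross < 0 → take C=(-1.4150,-5.4025) (cross=-68.325)
θ=163°: ex = (C−B)/|BC| = (0.3443,-0.9389); ey = (0.9389,0.3443)
θ=163°: P = B + 0.99·ex + -2.25·ey = (-5.5968,-0.5347)
θ=327°: B = A + 4.00·(cos327°, sin327°) = (3.3547, -2.1786)
θ=327°: |BD| = 4.2467
θ=327°: circle(B,7.00) ∩ circle(D,10.00): a=-3.8813, h=5.8254
θ=327°:   candidates: C₊=(-2.9654,0.8308) cross=24.739; C₋=(3.0114,-9.1701) cross=-24.739
θ=327°:   branch - wants cross < 0 → take C=(3.0114,-9.1701) (cross=-24.739)
θ=327°: ex = (C−B)/|BC| = (-0.0490,-0.9988); ey = (0.9988,-0.0490)
θ=327°: P = B + 0.99·ex + -2.25·ey = (1.0588,-3.0570)

θ=54°: 0.12 4.27
θ=156°: -5.52 0.03
θ=163°: -5.60 -0.53
θ=327°: 1.06 -3.06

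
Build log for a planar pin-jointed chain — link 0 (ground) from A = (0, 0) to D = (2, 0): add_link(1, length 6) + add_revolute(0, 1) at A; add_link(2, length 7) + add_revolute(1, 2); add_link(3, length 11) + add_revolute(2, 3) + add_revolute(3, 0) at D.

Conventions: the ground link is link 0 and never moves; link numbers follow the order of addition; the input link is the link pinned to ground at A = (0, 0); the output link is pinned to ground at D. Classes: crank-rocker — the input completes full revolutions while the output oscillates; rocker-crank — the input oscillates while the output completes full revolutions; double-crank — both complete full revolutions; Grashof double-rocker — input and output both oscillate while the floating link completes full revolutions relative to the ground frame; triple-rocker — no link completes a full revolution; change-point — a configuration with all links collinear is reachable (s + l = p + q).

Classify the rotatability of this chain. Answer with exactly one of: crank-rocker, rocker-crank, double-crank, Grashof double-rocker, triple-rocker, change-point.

lengths: ground=2, input=6, coupler=7, output=11
sorted: s=2 (shortest), l=11 (longest), p+q=13
s + l = 13 vs p + q = 13
s + l = p + q → change-point (collinear configuration reachable)

change-point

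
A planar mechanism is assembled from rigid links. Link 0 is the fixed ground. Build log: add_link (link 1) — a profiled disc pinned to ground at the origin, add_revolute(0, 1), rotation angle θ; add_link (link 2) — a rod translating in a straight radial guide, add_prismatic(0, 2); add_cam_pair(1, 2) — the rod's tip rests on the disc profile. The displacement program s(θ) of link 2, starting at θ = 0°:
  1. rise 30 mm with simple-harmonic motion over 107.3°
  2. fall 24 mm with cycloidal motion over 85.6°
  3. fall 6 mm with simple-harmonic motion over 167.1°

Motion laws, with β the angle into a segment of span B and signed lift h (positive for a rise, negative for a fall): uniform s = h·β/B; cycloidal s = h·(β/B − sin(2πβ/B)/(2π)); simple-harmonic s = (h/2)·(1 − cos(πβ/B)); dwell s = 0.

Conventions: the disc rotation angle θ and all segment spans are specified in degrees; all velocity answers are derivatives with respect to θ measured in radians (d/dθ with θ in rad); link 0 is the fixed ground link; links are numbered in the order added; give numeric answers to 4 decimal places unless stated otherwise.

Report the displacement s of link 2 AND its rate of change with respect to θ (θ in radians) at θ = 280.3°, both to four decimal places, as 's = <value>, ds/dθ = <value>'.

seg 1 [0°–107.3°] simple-harmonic, h=30: full span → s += 30 → s = 30.0000
seg 2 [107.3°–192.9°] cycloidal, h=-24: full span → s += -24 → s = 6.0000
seg 3 [192.9°–360°] simple-harmonic, h=-6: θ=280.3° here. β=87.4, B=167.1. -6/2·(1 − cos(π·0.5230)) = -3.2170 → s = 2.7830
velocity in seg [192.9°–360°] (simple-harmonic), θ in radians: β = 87.4° = 1.5254 rad, B = 167.1° = 2.9164 rad; ds/dθ = (πh/(2B)) sin(πβ/B) = (π·(-6)/(2·2.9164)) sin(π·0.5230) = -3.223136 mm/rad

s = 2.7830, ds/dθ = -3.2231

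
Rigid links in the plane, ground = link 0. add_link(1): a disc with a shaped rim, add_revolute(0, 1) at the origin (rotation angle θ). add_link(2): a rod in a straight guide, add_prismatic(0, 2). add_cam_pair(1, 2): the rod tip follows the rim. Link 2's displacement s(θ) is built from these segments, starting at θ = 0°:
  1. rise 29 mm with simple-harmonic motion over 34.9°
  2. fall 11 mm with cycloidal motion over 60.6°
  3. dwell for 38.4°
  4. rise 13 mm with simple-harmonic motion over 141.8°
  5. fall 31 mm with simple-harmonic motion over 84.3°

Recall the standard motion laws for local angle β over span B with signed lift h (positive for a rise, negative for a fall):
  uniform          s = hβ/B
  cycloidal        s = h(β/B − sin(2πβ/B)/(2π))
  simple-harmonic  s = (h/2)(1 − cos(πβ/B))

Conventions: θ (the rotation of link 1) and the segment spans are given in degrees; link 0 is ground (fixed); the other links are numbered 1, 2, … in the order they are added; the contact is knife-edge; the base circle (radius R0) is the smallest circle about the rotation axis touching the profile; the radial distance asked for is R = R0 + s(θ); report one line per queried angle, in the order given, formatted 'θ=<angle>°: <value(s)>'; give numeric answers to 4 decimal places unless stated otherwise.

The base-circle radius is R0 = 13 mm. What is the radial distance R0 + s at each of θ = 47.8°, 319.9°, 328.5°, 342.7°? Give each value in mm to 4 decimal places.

segment 1 (0° to 34.9°, simple-harmonic, h = 29) is passed completely: s = 0.0000 + (29) = 29.0000
θ = 47.8° falls in segment 2 (34.9° to 95.5°, cycloidal, h = -11): β = 47.8 − 34.9 = 12.9°, B = 60.6°; Δs = -11·(0.2129 − sin(2π·0.2129)/(2π)) = -0.6383; s = 29.0000 − 0.6383 = 28.3617
segment 2 (34.9° to 95.5°, cycloidal, h = -11) is passed completely: s = 29.0000 + (-11) = 18.0000
segment 3 (95.5° to 133.9°, dwell): s unchanged at 18.0000
segment 4 (133.9° to 275.7°, simple-harmonic, h = 13) is passed completely: s = 18.0000 + (13) = 31.0000
θ = 319.9° falls in segment 5 (275.7° to 360°, simple-harmonic, h = -31): β = 319.9 − 275.7 = 44.2°, B = 84.3°; Δs = -31/2·(1 − cos(π·0.5243)) = -16.6830; s = 31.0000 − 16.6830 = 14.3170
θ = 328.5° falls in segment 5 (275.7° to 360°, simple-harmonic, h = -31): β = 328.5 − 275.7 = 52.8°, B = 84.3°; Δs = -31/2·(1 − cos(π·0.6263)) = -21.4916; s = 31.0000 − 21.4916 = 9.5084
θ = 342.7° falls in segment 5 (275.7° to 360°, simple-harmonic, h = -31): β = 342.7 − 275.7 = 67°, B = 84.3°; Δs = -31/2·(1 − cos(π·0.7948)) = -27.8887; s = 31.0000 − 27.8887 = 3.1113
θ=47.8°: R = R0 + s = 13 + 28.3617 = 41.3617
θ=319.9°: R = R0 + s = 13 + 14.3170 = 27.3170
θ=328.5°: R = R0 + s = 13 + 9.5084 = 22.5084
θ=342.7°: R = R0 + s = 13 + 3.1113 = 16.1113

θ=47.8°: 41.3617
θ=319.9°: 27.3170
θ=328.5°: 22.5084
θ=342.7°: 16.1113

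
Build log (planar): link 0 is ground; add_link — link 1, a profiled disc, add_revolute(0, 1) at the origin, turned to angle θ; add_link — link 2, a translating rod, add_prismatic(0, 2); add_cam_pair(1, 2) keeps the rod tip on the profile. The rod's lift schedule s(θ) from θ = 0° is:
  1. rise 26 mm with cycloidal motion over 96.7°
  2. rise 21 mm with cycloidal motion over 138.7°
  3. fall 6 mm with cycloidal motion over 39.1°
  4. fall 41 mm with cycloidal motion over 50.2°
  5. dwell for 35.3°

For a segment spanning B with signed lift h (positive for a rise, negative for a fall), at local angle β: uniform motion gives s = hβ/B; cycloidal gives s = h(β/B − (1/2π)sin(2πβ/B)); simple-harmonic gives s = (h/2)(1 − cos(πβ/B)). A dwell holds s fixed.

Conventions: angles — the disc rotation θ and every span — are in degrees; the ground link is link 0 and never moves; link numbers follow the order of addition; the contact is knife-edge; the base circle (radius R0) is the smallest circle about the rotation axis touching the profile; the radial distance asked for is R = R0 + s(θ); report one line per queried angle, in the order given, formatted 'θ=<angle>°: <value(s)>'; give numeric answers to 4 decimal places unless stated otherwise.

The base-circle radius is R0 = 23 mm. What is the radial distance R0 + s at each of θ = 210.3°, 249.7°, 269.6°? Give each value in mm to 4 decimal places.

seg 1 [0°–96.7°] cycloidal, h=26: full span → s += 26 → s = 26.0000
seg 2 [96.7°–235.4°] cycloidal, h=21: θ=210.3° here. β=113.6, B=138.7. 21·(0.8190 − sin(2π·0.8190)/(2π)) = 20.2325 → s = 46.2325
seg 2 [96.7°–235.4°] cycloidal, h=21: full span → s += 21 → s = 47.0000
seg 3 [235.4°–274.5°] cycloidal, h=-6: θ=249.7° here. β=14.3, B=39.1. -6·(0.3657 − sin(2π·0.3657)/(2π)) = -1.4810 → s = 45.5190
seg 3 [235.4°–274.5°] cycloidal, h=-6: θ=269.6° here. β=34.2, B=39.1. -6·(0.8747 − sin(2π·0.8747)/(2π)) = -5.9247 → s = 41.0753
θ=210.3°: R = R0 + s = 23 + 46.2325 = 69.2325
θ=249.7°: R = R0 + s = 23 + 45.5190 = 68.5190
θ=269.6°: R = R0 + s = 23 + 41.0753 = 64.0753

θ=210.3°: 69.2325
θ=249.7°: 68.5190
θ=269.6°: 64.0753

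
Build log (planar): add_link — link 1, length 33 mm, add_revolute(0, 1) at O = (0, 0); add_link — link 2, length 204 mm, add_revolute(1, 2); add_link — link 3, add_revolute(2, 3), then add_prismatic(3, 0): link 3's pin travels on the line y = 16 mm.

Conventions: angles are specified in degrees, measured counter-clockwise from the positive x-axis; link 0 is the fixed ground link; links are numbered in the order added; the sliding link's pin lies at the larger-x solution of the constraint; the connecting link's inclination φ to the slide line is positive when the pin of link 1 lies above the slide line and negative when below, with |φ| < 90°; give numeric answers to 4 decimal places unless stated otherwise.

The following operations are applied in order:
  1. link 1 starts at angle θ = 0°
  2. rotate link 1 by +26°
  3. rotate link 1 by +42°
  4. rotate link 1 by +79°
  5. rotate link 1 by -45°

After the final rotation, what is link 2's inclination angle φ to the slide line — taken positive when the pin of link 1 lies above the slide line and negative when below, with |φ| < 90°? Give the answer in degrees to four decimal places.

geometry: r = 33 mm, L = 204 mm, e = 16 mm; θ starts at 0°
rotate link 1 by +26°: θ ← 0° +26° = 26°
rotate link 1 by +42°: θ ← 26° +42° = 68°
rotate link 1 by +79°: θ ← 68° +79° = 147°
rotate link 1 by -45°: θ ← 147° -45° = 102°
h = r sin θ − e = 32.278871 − 16 = 16.278871
sin φ = h / L = 16.278871 / 204 = 0.07979839
φ = arcsin(0.07979839) = 4.576977°

4.5770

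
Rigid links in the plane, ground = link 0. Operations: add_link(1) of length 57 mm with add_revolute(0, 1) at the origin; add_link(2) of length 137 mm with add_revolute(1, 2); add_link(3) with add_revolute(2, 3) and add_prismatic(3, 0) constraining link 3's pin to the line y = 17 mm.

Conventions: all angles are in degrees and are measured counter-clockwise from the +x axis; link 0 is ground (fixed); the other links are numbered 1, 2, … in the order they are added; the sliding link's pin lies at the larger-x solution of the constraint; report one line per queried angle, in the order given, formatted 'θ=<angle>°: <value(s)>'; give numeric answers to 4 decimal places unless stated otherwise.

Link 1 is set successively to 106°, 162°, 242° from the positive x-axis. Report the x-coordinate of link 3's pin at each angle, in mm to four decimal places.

geometry: r = 57 mm, L = 137 mm, e = 17 mm
θ=106°: crank pin P = (r cos θ, r sin θ) = (-15.711329, 54.791917)
θ=106°: h = r sin θ − e = 54.791917 − 17 = 37.791917
θ=106°: x = r cos θ + √(L² − h²) = -15.711329 + 131.684361 = 115.973032
θ=162°: crank pin P = (r cos θ, r sin θ) = (-54.210221, 17.613969)
θ=162°: h = r sin θ − e = 17.613969 − 17 = 0.613969
θ=162°: x = r cos θ + √(L² − h²) = -54.210221 + 136.998624 = 82.788403
θ=242°: crank pin P = (r cos θ, r sin θ) = (-26.759879, -50.328013)
θ=242°: h = r sin θ − e = -50.328013 − 17 = -67.328013
θ=242°: x = r cos θ + √(L² − h²) = -26.759879 + 119.314453 = 92.554574

θ=106°: 115.9730
θ=162°: 82.7884
θ=242°: 92.5546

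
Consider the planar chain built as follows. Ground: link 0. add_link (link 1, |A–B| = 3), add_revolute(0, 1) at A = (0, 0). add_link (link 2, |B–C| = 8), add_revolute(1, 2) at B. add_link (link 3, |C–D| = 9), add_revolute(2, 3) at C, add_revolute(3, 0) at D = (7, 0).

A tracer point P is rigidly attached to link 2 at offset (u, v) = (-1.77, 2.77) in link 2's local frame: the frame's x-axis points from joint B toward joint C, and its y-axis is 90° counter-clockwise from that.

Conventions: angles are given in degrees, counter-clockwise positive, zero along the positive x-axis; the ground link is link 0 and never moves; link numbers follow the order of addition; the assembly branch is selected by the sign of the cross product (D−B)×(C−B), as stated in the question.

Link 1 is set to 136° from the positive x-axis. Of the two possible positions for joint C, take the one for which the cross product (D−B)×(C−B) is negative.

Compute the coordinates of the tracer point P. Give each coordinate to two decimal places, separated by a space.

A=(0,0), D=(7.00,0)
B = A + 3.00·(cos136°, sin136°) = (-2.1580, 2.0840)
|BD| = 9.3921
circle(B,8.00) ∩ circle(D,9.00): a=3.7911, h=7.0447
  candidates: C₊=(3.1017,8.1119) cross=66.165; C₋=(-0.0246,-5.6263) cross=-66.165
  branch - wants cross < 0 → take C=(-0.0246,-5.6263) (cross=-66.165)
ex = (C−B)/|BC| = (0.2667,-0.9638); ey = (0.9638,0.2667)
P = B + -1.77·ex + 2.77·ey = (0.0396,4.5286)

0.04 4.53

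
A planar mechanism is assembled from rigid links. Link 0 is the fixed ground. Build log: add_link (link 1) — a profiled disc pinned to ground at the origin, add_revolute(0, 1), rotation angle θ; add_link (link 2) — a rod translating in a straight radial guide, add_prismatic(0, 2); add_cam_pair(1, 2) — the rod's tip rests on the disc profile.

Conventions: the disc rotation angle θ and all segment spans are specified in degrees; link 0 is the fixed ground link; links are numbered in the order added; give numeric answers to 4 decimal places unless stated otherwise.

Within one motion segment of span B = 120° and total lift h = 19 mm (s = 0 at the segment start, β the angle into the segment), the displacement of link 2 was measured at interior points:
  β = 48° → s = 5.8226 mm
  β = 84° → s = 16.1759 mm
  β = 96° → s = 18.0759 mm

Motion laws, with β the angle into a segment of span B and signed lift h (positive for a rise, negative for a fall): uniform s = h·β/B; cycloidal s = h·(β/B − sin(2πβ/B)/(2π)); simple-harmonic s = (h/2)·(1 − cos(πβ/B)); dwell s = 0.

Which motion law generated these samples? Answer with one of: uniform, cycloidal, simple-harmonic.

candidates at β/B = r: uniform s = h·r (linear in β); cycloidal s = h·(r − sin(2πr)/(2π)); simple-harmonic s = (h/2)(1 − cos(πr))
β=48°: printed 5.8226 | uniform 7.6000, cycloidal 5.8226, simple-harmonic 6.5643
β=84°: printed 16.1759 | uniform 13.3000, cycloidal 16.1759, simple-harmonic 15.0840
β=96°: printed 18.0759 | uniform 15.2000, cycloidal 18.0759, simple-harmonic 17.1857
only one law matches every sample → cycloidal

cycloidal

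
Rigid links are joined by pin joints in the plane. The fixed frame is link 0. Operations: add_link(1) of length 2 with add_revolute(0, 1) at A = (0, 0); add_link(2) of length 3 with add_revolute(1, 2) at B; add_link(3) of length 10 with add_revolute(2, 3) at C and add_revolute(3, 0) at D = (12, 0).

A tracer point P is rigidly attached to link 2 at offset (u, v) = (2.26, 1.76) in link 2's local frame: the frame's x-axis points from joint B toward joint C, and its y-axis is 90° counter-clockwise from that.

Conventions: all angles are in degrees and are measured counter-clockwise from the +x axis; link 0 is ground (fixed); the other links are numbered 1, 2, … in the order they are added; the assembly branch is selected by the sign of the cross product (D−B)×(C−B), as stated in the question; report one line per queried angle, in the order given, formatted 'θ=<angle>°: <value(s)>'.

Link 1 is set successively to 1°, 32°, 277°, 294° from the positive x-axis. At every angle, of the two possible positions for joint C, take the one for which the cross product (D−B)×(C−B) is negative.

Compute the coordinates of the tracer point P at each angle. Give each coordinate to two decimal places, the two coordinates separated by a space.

A=(0,0), D=(12.00,0)
θ=1°: B = A + 2.00·(cos1°, sin1°) = (1.9997, 0.0349)
θ=1°: |BD| = 10.0004
θ=1°: circle(B,3.00) ∩ circle(D,10.00): a=0.4503, h=2.9660
θ=1°:   candidates: C₊=(2.4604,2.9993) cross=29.661; C₋=(2.4397,-2.9327) cross=-29.661
θ=1°:   branch - wants cross < 0 → take C=(2.4397,-2.9327) (cross=-29.661)
θ=1°: ex = (C−B)/|BC| = (0.1467,-0.9892); ey = (0.9892,0.1467)
θ=1°: P = B + 2.26·ex + 1.76·ey = (4.0721,-1.9425)
θ=32°: B = A + 2.00·(cos32°, sin32°) = (1.6961, 1.0598)
θ=32°: |BD| = 10.3583
θ=32°: circle(B,3.00) ∩ circle(D,10.00): a=0.7865, h=2.8951
θ=32°:   candidates: C₊=(2.7747,3.8592) cross=29.988; C₋=(2.1823,-1.9005) cross=-29.988
θ=32°:   branch - wants cross < 0 → take C=(2.1823,-1.9005) (cross=-29.988)
θ=32°: ex = (C−B)/|BC| = (0.1621,-0.9868); ey = (0.9868,0.1621)
θ=32°: P = B + 2.26·ex + 1.76·ey = (3.7991,-0.8851)
θ=277°: B = A + 2.00·(cos277°, sin277°) = (0.2437, -1.9851)
θ=277°: |BD| = 11.9227
θ=277°: circle(B,3.00) ∩ circle(D,10.00): a=2.1451, h=2.0973
θ=277°:   candidates: C₊=(2.0097,0.4401) cross=25.005; C₋=(2.7081,-3.6960) cross=-25.005
θ=277°:   branch - wants cross < 0 → take C=(2.7081,-3.6960) (cross=-25.005)
θ=277°: ex = (C−B)/|BC| = (0.8214,-0.5703); ey = (0.5703,0.8214)
θ=277°: P = B + 2.26·ex + 1.76·ey = (3.1039,-1.8282)
θ=294°: B = A + 2.00·(cos294°, sin294°) = (0.8135, -1.8271)
θ=294°: |BD| = 11.3348
θ=294°: circle(B,3.00) ∩ circle(D,10.00): a=1.6532, h=2.5034
θ=294°:   candidates: C₊=(2.0415,0.9101) cross=28.375; C₋=(2.8486,-4.0313) cross=-28.375
θ=294°:   branch - wants cross < 0 → take C=(2.8486,-4.0313) (cross=-28.375)
θ=294°: ex = (C−B)/|BC| = (0.6784,-0.7347); ey = (0.7347,0.6784)
θ=294°: P = B + 2.26·ex + 1.76·ey = (3.6397,-2.2937)

θ=1°: 4.07 -1.94
θ=32°: 3.80 -0.89
θ=277°: 3.10 -1.83
θ=294°: 3.64 -2.29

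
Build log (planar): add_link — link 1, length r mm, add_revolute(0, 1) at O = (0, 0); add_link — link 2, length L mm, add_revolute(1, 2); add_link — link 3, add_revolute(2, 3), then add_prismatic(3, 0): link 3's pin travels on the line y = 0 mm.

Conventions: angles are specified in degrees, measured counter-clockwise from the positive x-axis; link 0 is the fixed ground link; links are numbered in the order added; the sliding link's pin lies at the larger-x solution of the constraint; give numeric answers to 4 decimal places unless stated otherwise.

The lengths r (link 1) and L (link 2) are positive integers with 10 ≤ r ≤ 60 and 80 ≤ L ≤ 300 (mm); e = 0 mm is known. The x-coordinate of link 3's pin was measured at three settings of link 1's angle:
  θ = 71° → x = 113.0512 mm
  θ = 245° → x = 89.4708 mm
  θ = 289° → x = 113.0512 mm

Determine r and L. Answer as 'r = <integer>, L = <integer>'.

constraint per measurement: (x − r cos θ)² + (r sin θ − e)² = L²
subtracting the θ₁ and θ₂ equations cancels the r² and L² terms:
r = (x₁² − x₂²) / (2[(x₁cos θ₁ + e sin θ₁) − (x₂cos θ₂ + e sin θ₂)]) = 32.0000 → r = 32
L² = (x₁ − r cos θ₁)² + (r sin θ₁ − e)² = 11448.9981 → L = 107.0000 → L = 107
check at θ₃=289°: x = 113.0512 (printed 113.0512) ✓

r = 32, L = 107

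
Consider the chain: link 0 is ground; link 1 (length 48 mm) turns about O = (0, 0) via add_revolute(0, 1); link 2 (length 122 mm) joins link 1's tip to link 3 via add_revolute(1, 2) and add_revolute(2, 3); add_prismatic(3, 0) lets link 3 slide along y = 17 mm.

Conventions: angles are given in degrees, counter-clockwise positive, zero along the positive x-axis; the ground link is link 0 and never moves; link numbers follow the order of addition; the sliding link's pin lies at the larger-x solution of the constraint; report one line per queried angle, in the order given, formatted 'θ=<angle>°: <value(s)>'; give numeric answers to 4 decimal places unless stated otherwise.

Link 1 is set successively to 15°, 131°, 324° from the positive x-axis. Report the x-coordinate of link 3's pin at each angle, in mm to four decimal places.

geometry: r = 48 mm, L = 122 mm, e = 17 mm
θ=15°: crank pin P = (r cos θ, r sin θ) = (46.364440, 12.423314)
θ=15°: h = r sin θ − e = 12.423314 − 17 = -4.576686
θ=15°: x = r cos θ + √(L² − h²) = 46.364440 + 121.914125 = 168.278565
θ=131°: crank pin P = (r cos θ, r sin θ) = (-31.490833, 36.226060)
θ=131°: h = r sin θ − e = 36.226060 − 17 = 19.226060
θ=131°: x = r cos θ + √(L² − h²) = -31.490833 + 120.475552 = 88.984719
θ=324°: crank pin P = (r cos θ, r sin θ) = (38.832816, -28.213692)
θ=324°: h = r sin θ − e = -28.213692 − 17 = -45.213692
θ=324°: x = r cos θ + √(L² − h²) = 38.832816 + 113.312497 = 152.145313

θ=15°: 168.2786
θ=131°: 88.9847
θ=324°: 152.1453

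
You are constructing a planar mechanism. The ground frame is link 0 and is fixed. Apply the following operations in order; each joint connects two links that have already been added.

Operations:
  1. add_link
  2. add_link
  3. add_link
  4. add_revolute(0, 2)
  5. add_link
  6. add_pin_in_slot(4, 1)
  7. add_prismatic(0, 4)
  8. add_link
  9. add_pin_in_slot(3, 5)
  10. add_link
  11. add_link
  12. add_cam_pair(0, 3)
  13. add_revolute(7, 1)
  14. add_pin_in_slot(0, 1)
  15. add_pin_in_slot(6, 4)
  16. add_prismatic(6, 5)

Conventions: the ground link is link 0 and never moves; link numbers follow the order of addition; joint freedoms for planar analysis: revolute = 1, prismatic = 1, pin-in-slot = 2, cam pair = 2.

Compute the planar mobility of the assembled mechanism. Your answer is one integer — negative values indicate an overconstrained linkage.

L=1 J1=0 J2=0
add link → L=2 J1=0 J2=0
add link → L=3 J1=0 J2=0
add link → L=4 J1=0 J2=0
R@0,2 dof=1 J1 → L=4 J1=1 J2=0
add link → L=5 J1=1 J2=0
PS@4,1 dof=2 J2 → L=5 J1=1 J2=1
P@0,4 dof=1 J1 → L=5 J1=2 J2=1
add link → L=6 J1=2 J2=1
PS@3,5 dof=2 J2 → L=6 J1=2 J2=2
add link → L=7 J1=2 J2=2
add link → L=8 J1=2 J2=2
C@0,3 dof=2 J2 → L=8 J1=2 J2=3
R@7,1 dof=1 J1 → L=8 J1=3 J2=3
PS@0,1 dof=2 J2 → L=8 J1=3 J2=4
PS@6,4 dof=2 J2 → L=8 J1=3 J2=5
P@6,5 dof=1 J1 → L=8 J1=4 J2=5
M=3(L−1)−2J1−J2=3·7−2·4−5=8

M = 8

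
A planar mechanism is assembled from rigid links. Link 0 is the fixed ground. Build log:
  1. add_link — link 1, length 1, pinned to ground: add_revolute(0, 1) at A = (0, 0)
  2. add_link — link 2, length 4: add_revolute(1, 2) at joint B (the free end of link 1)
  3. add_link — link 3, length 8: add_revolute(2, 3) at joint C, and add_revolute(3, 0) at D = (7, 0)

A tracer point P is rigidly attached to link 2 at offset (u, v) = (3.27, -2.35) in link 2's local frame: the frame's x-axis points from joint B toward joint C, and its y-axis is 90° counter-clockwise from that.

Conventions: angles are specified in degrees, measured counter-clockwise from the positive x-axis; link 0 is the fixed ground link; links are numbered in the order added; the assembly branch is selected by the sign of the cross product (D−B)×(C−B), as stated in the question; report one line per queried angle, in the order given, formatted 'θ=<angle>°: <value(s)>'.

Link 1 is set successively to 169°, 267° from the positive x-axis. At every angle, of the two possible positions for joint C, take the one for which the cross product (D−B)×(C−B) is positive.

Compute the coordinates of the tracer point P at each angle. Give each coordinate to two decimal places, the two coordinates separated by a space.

A=(0,0), D=(7.00,0)
θ=169°: B = A + 1.00·(cos169°, sin169°) = (-0.9816, 0.1908)
θ=169°: |BD| = 7.9839
θ=169°: circle(B,4.00) ∩ circle(D,8.00): a=0.9859, h=3.8766
θ=169°:   candidates: C₊=(0.0966,4.0427) cross=30.950; C₋=(-0.0886,-3.7082) cross=-30.950
θ=169°:   branch + wants cross > 0 → take C=(0.0966,4.0427) (cross=30.950)
θ=169°: ex = (C−B)/|BC| = (0.2696,0.9630); ey = (-0.9630,0.2696)
θ=169°: P = B + 3.27·ex + -2.35·ey = (2.1629,2.7063)
θ=267°: B = A + 1.00·(cos267°, sin267°) = (-0.0523, -0.9986)
θ=267°: |BD| = 7.1227
θ=267°: circle(B,4.00) ∩ circle(D,8.00): a=0.1918, h=3.9954
θ=267°:   candidates: C₊=(-0.4226,2.9842) cross=28.458; C₋=(0.6978,-4.9277) cross=-28.458
θ=267°:   branch + wants cross > 0 → take C=(-0.4226,2.9842) (cross=28.458)
θ=267°: ex = (C−B)/|BC| = (-0.0926,0.9957); ey = (-0.9957,-0.0926)
θ=267°: P = B + 3.27·ex + -2.35·ey = (1.9849,2.4748)

θ=169°: 2.16 2.71
θ=267°: 1.98 2.47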